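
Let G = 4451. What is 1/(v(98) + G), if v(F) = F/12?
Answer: 6/26755 ≈ 0.00022426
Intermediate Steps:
v(F) = F/12 (v(F) = F*(1/12) = F/12)
1/(v(98) + G) = 1/((1/12)*98 + 4451) = 1/(49/6 + 4451) = 1/(26755/6) = 6/26755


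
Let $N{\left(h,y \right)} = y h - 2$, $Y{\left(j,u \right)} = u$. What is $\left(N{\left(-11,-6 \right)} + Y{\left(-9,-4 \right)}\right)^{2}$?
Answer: $3600$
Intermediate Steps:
$N{\left(h,y \right)} = -2 + h y$ ($N{\left(h,y \right)} = h y - 2 = -2 + h y$)
$\left(N{\left(-11,-6 \right)} + Y{\left(-9,-4 \right)}\right)^{2} = \left(\left(-2 - -66\right) - 4\right)^{2} = \left(\left(-2 + 66\right) - 4\right)^{2} = \left(64 - 4\right)^{2} = 60^{2} = 3600$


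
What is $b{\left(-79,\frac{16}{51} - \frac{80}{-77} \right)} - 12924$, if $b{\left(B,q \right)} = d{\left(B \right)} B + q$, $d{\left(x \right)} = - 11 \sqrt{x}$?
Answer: $- \frac{50747236}{3927} + 869 i \sqrt{79} \approx -12923.0 + 7723.8 i$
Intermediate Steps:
$b{\left(B,q \right)} = q - 11 B^{\frac{3}{2}}$ ($b{\left(B,q \right)} = - 11 \sqrt{B} B + q = - 11 B^{\frac{3}{2}} + q = q - 11 B^{\frac{3}{2}}$)
$b{\left(-79,\frac{16}{51} - \frac{80}{-77} \right)} - 12924 = \left(\left(\frac{16}{51} - \frac{80}{-77}\right) - 11 \left(-79\right)^{\frac{3}{2}}\right) - 12924 = \left(\left(16 \cdot \frac{1}{51} - - \frac{80}{77}\right) - 11 \left(- 79 i \sqrt{79}\right)\right) - 12924 = \left(\left(\frac{16}{51} + \frac{80}{77}\right) + 869 i \sqrt{79}\right) - 12924 = \left(\frac{5312}{3927} + 869 i \sqrt{79}\right) - 12924 = - \frac{50747236}{3927} + 869 i \sqrt{79}$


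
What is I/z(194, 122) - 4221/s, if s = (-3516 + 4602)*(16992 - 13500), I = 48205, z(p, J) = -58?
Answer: -10156035821/12219672 ≈ -831.12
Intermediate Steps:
s = 3792312 (s = 1086*3492 = 3792312)
I/z(194, 122) - 4221/s = 48205/(-58) - 4221/3792312 = 48205*(-1/58) - 4221*1/3792312 = -48205/58 - 469/421368 = -10156035821/12219672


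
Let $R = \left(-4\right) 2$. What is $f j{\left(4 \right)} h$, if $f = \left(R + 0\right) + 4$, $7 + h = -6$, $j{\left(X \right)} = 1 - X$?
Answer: $-156$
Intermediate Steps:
$h = -13$ ($h = -7 - 6 = -13$)
$R = -8$
$f = -4$ ($f = \left(-8 + 0\right) + 4 = -8 + 4 = -4$)
$f j{\left(4 \right)} h = - 4 \left(1 - 4\right) \left(-13\right) = \left(-4\right) \left(-3\right) \left(-13\right) = 12 \left(-13\right) = -156$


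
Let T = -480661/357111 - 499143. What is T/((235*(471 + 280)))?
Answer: -178249936534/63024734835 ≈ -2.8283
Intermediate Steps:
T = -178249936534/357111 (T = -480661*1/357111 - 499143 = -480661/357111 - 499143 = -178249936534/357111 ≈ -4.9914e+5)
T/((235*(471 + 280))) = -178249936534*1/(235*(471 + 280))/357111 = -178249936534/(357111*(235*751)) = -178249936534/357111/176485 = -178249936534/357111*1/176485 = -178249936534/63024734835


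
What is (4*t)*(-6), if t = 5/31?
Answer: -120/31 ≈ -3.8710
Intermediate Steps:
t = 5/31 (t = 5*(1/31) = 5/31 ≈ 0.16129)
(4*t)*(-6) = (4*(5/31))*(-6) = (20/31)*(-6) = -120/31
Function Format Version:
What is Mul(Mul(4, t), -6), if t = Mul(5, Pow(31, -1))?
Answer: Rational(-120, 31) ≈ -3.8710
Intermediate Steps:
t = Rational(5, 31) (t = Mul(5, Rational(1, 31)) = Rational(5, 31) ≈ 0.16129)
Mul(Mul(4, t), -6) = Mul(Mul(4, Rational(5, 31)), -6) = Mul(Rational(20, 31), -6) = Rational(-120, 31)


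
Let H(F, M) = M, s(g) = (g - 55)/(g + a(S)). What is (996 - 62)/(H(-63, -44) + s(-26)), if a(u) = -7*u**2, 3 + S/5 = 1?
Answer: -226028/10621 ≈ -21.281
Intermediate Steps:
S = -10 (S = -15 + 5*1 = -15 + 5 = -10)
s(g) = (-55 + g)/(-700 + g) (s(g) = (g - 55)/(g - 7*(-10)**2) = (-55 + g)/(g - 7*100) = (-55 + g)/(g - 700) = (-55 + g)/(-700 + g))
(996 - 62)/(H(-63, -44) + s(-26)) = (996 - 62)/(-44 + (-55 - 26)/(-700 - 26)) = 934/(-44 - 81/(-726)) = 934/(-44 - 1/726*(-81)) = 934/(-44 + 27/242) = 934/(-10621/242) = 934*(-242/10621) = -226028/10621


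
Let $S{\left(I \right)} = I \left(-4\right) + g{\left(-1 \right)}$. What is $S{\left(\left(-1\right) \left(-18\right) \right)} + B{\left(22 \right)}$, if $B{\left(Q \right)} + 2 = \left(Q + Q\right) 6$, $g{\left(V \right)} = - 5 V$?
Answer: $195$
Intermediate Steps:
$S{\left(I \right)} = 5 - 4 I$ ($S{\left(I \right)} = I \left(-4\right) - -5 = - 4 I + 5 = 5 - 4 I$)
$B{\left(Q \right)} = -2 + 12 Q$ ($B{\left(Q \right)} = -2 + \left(Q + Q\right) 6 = -2 + 2 Q 6 = -2 + 12 Q$)
$S{\left(\left(-1\right) \left(-18\right) \right)} + B{\left(22 \right)} = \left(5 - 4 \left(\left(-1\right) \left(-18\right)\right)\right) + \left(-2 + 12 \cdot 22\right) = \left(5 - 72\right) + \left(-2 + 264\right) = \left(5 - 72\right) + 262 = -67 + 262 = 195$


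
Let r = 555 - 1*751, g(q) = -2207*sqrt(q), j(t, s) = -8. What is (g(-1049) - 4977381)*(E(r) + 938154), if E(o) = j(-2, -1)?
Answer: -4669510075626 - 2070488222*I*sqrt(1049) ≈ -4.6695e+12 - 6.706e+10*I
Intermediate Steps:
r = -196 (r = 555 - 751 = -196)
E(o) = -8
(g(-1049) - 4977381)*(E(r) + 938154) = (-2207*I*sqrt(1049) - 4977381)*(-8 + 938154) = (-2207*I*sqrt(1049) - 4977381)*938146 = (-4977381 - 2207*I*sqrt(1049))*938146 = -4669510075626 - 2070488222*I*sqrt(1049)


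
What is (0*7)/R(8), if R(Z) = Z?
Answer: 0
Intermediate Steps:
(0*7)/R(8) = (0*7)/8 = (1/8)*0 = 0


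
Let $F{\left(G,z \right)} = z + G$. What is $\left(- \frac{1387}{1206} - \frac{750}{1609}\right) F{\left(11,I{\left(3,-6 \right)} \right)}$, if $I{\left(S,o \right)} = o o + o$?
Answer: $- \frac{128583503}{1940454} \approx -66.265$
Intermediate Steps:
$I{\left(S,o \right)} = o + o^{2}$ ($I{\left(S,o \right)} = o^{2} + o = o + o^{2}$)
$F{\left(G,z \right)} = G + z$
$\left(- \frac{1387}{1206} - \frac{750}{1609}\right) F{\left(11,I{\left(3,-6 \right)} \right)} = \left(- \frac{1387}{1206} - \frac{750}{1609}\right) \left(11 - 6 \left(1 - 6\right)\right) = \left(\left(-1387\right) \frac{1}{1206} - \frac{750}{1609}\right) \left(11 - -30\right) = \left(- \frac{1387}{1206} - \frac{750}{1609}\right) \left(11 + 30\right) = \left(- \frac{3136183}{1940454}\right) 41 = - \frac{128583503}{1940454}$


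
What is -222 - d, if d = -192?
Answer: -30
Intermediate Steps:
-222 - d = -222 - 1*(-192) = -222 + 192 = -30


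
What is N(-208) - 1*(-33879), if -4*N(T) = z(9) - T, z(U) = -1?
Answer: 135309/4 ≈ 33827.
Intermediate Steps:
N(T) = 1/4 + T/4 (N(T) = -(-1 - T)/4 = 1/4 + T/4)
N(-208) - 1*(-33879) = (1/4 + (1/4)*(-208)) - 1*(-33879) = (1/4 - 52) + 33879 = -207/4 + 33879 = 135309/4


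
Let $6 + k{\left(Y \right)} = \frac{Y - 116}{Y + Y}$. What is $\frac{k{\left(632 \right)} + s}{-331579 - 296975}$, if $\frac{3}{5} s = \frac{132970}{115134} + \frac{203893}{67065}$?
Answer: $- \frac{341630600675}{153366038339887944} \approx -2.2275 \cdot 10^{-6}$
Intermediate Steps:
$k{\left(Y \right)} = -6 + \frac{-116 + Y}{2 Y}$ ($k{\left(Y \right)} = -6 + \frac{Y - 116}{Y + Y} = -6 + \frac{-116 + Y}{2 Y}$)
$s = \frac{5398774952}{772146171}$ ($s = \frac{5 \left(\frac{132970}{115134} + \frac{203893}{67065}\right)}{3} = \frac{5 \left(132970 \cdot \frac{1}{115134} + 203893 \cdot \frac{1}{67065}\right)}{3} = \frac{5 \left(\frac{66485}{57567} + \frac{203893}{67065}\right)}{3} = \frac{5}{3} \cdot \frac{5398774952}{1286910285} = \frac{5398774952}{772146171} \approx 6.9919$)
$\frac{k{\left(632 \right)} + s}{-331579 - 296975} = \frac{\left(- \frac{11}{2} - \frac{58}{632}\right) + \frac{5398774952}{772146171}}{-331579 - 296975} = \frac{\left(- \frac{11}{2} - \frac{29}{316}\right) + \frac{5398774952}{772146171}}{-628554} = \left(\left(- \frac{11}{2} - \frac{29}{316}\right) + \frac{5398774952}{772146171}\right) \left(- \frac{1}{628554}\right) = \left(- \frac{1767}{316} + \frac{5398774952}{772146171}\right) \left(- \frac{1}{628554}\right) = \frac{341630600675}{243998190036} \left(- \frac{1}{628554}\right) = - \frac{341630600675}{153366038339887944}$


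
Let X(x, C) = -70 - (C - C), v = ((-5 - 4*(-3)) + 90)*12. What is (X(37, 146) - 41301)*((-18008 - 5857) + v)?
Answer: 939163071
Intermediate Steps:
v = 1164 (v = ((-5 + 12) + 90)*12 = (7 + 90)*12 = 97*12 = 1164)
X(x, C) = -70 (X(x, C) = -70 - 1*0 = -70 + 0 = -70)
(X(37, 146) - 41301)*((-18008 - 5857) + v) = (-70 - 41301)*((-18008 - 5857) + 1164) = -41371*(-23865 + 1164) = -41371*(-22701) = 939163071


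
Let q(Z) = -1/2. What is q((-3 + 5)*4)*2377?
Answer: -2377/2 ≈ -1188.5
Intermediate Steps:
q(Z) = -½ (q(Z) = -1*½ = -½)
q((-3 + 5)*4)*2377 = -½*2377 = -2377/2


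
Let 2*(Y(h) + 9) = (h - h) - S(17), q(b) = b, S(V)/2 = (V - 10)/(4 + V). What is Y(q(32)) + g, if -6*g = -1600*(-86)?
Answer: -68828/3 ≈ -22943.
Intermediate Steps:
S(V) = 2*(-10 + V)/(4 + V) (S(V) = 2*((V - 10)/(4 + V)) = 2*((-10 + V)/(4 + V)) = 2*(-10 + V)/(4 + V))
g = -68800/3 (g = -(-800)*(-86)/3 = -⅙*137600 = -68800/3 ≈ -22933.)
Y(h) = -28/3 (Y(h) = -9 + ((h - h) - 2*(-10 + 17)/(4 + 17))/2 = -9 + (0 - 2*7/21)/2 = -9 + (0 - 1*⅔)/2 = -9 + (0 - ⅔)/2 = -9 + (½)*(-⅔) = -9 - ⅓ = -28/3)
Y(q(32)) + g = -28/3 - 68800/3 = -68828/3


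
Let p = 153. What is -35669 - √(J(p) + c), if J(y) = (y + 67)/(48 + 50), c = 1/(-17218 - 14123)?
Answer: -35669 - √108046875201/219387 ≈ -35671.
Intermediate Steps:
c = -1/31341 (c = 1/(-31341) = -1/31341 ≈ -3.1907e-5)
J(y) = 67/98 + y/98 (J(y) = (67 + y)/98 = (67 + y)*(1/98) = 67/98 + y/98)
-35669 - √(J(p) + c) = -35669 - √((67/98 + (1/98)*153) - 1/31341) = -35669 - √((67/98 + 153/98) - 1/31341) = -35669 - √(110/49 - 1/31341) = -35669 - √(3447461/1535709) = -35669 - √108046875201/219387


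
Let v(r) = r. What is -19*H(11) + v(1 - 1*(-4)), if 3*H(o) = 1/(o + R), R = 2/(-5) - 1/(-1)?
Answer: 775/174 ≈ 4.4540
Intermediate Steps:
R = 3/5 (R = 2*(-1/5) - 1*(-1) = -2/5 + 1 = 3/5 ≈ 0.60000)
H(o) = 1/(3*(3/5 + o)) (H(o) = 1/(3*(o + 3/5)) = 1/(3*(3/5 + o)))
-19*H(11) + v(1 - 1*(-4)) = -95/(3*(3 + 5*11)) + (1 - 1*(-4)) = -95/(3*(3 + 55)) + (1 + 4) = -95/(3*58) + 5 = -19*5/174 + 5 = -95/174 + 5 = 775/174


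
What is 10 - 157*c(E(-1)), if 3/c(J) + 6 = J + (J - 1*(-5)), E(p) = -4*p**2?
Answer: 187/3 ≈ 62.333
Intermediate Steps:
c(J) = 3/(-1 + 2*J) (c(J) = 3/(-6 + (J + (J - 1*(-5)))) = 3/(-6 + (J + (J + 5))) = 3/(-6 + (J + (5 + J))) = 3/(-6 + (5 + 2*J)) = 3/(-1 + 2*J))
10 - 157*c(E(-1)) = 10 - 471/(-1 + 2*(-4*(-1)**2)) = 10 - 471/(-1 + 2*(-4*1)) = 10 - 471/(-1 + 2*(-4)) = 10 - 471/(-1 - 8) = 10 - 471/(-9) = 10 - 471*(-1)/9 = 10 - 157*(-1/3) = 10 + 157/3 = 187/3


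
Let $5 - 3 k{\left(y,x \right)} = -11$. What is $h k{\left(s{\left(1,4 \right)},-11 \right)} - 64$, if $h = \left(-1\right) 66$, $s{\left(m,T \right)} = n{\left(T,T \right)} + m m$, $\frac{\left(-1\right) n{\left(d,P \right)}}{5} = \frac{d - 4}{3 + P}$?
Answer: $-416$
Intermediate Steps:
$n{\left(d,P \right)} = - \frac{5 \left(-4 + d\right)}{3 + P}$ ($n{\left(d,P \right)} = - 5 \frac{d - 4}{3 + P} = - 5 \frac{-4 + d}{3 + P} = - \frac{5 \left(-4 + d\right)}{3 + P}$)
$s{\left(m,T \right)} = m^{2} + \frac{5 \left(4 - T\right)}{3 + T}$ ($s{\left(m,T \right)} = \frac{5 \left(4 - T\right)}{3 + T} + m m = \frac{5 \left(4 - T\right)}{3 + T} + m^{2} = m^{2} + \frac{5 \left(4 - T\right)}{3 + T}$)
$k{\left(y,x \right)} = \frac{16}{3}$ ($k{\left(y,x \right)} = \frac{5}{3} - - \frac{11}{3} = \frac{5}{3} + \frac{11}{3} = \frac{16}{3}$)
$h = -66$
$h k{\left(s{\left(1,4 \right)},-11 \right)} - 64 = \left(-66\right) \frac{16}{3} - 64 = -352 - 64 = -416$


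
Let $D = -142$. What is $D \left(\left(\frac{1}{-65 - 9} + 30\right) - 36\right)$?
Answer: $\frac{31595}{37} \approx 853.92$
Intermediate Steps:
$D \left(\left(\frac{1}{-65 - 9} + 30\right) - 36\right) = - 142 \left(\left(\frac{1}{-65 - 9} + 30\right) - 36\right) = - 142 \left(\left(\frac{1}{-74} + 30\right) - 36\right) = - 142 \left(\left(- \frac{1}{74} + 30\right) - 36\right) = - 142 \left(\frac{2219}{74} - 36\right) = \left(-142\right) \left(- \frac{445}{74}\right) = \frac{31595}{37}$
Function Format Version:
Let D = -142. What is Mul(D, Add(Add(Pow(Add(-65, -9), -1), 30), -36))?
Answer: Rational(31595, 37) ≈ 853.92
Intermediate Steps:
Mul(D, Add(Add(Pow(Add(-65, -9), -1), 30), -36)) = Mul(-142, Add(Add(Pow(Add(-65, -9), -1), 30), -36)) = Mul(-142, Add(Add(Pow(-74, -1), 30), -36)) = Mul(-142, Add(Add(Rational(-1, 74), 30), -36)) = Mul(-142, Add(Rational(2219, 74), -36)) = Mul(-142, Rational(-445, 74)) = Rational(31595, 37)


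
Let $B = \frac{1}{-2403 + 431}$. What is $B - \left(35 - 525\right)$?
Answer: $\frac{966279}{1972} \approx 490.0$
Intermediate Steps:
$B = - \frac{1}{1972}$ ($B = \frac{1}{-1972} = - \frac{1}{1972} \approx -0.0005071$)
$B - \left(35 - 525\right) = - \frac{1}{1972} - \left(35 - 525\right) = - \frac{1}{1972} - -490 = - \frac{1}{1972} + 490 = \frac{966279}{1972}$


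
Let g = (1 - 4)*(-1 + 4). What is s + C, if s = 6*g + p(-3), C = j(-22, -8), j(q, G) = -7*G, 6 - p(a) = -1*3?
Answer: 11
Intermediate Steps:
p(a) = 9 (p(a) = 6 - (-1)*3 = 6 - 1*(-3) = 6 + 3 = 9)
C = 56 (C = -7*(-8) = 56)
g = -9 (g = -3*3 = -9)
s = -45 (s = 6*(-9) + 9 = -54 + 9 = -45)
s + C = -45 + 56 = 11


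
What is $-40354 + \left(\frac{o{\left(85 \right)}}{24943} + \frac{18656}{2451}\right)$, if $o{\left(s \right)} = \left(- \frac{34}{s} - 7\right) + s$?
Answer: $- \frac{12332940434582}{305676465} \approx -40346.0$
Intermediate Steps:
$o{\left(s \right)} = -7 + s - \frac{34}{s}$ ($o{\left(s \right)} = \left(-7 - \frac{34}{s}\right) + s = -7 + s - \frac{34}{s}$)
$-40354 + \left(\frac{o{\left(85 \right)}}{24943} + \frac{18656}{2451}\right) = -40354 + \left(\frac{-7 + 85 - \frac{34}{85}}{24943} + \frac{18656}{2451}\right) = -40354 + \left(\left(-7 + 85 - \frac{2}{5}\right) \frac{1}{24943} + 18656 \cdot \frac{1}{2451}\right) = -40354 + \left(\left(-7 + 85 - \frac{2}{5}\right) \frac{1}{24943} + \frac{18656}{2451}\right) = -40354 + \left(\frac{388}{5} \cdot \frac{1}{24943} + \frac{18656}{2451}\right) = -40354 + \left(\frac{388}{124715} + \frac{18656}{2451}\right) = -40354 + \frac{2327634028}{305676465} = - \frac{12332940434582}{305676465}$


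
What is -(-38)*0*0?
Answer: 0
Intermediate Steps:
-(-38)*0*0 = -19*0*0 = 0*0 = 0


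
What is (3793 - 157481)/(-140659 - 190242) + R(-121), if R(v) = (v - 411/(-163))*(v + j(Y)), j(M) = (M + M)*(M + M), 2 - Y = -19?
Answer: -10499336612872/53936863 ≈ -1.9466e+5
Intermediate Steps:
Y = 21 (Y = 2 - 1*(-19) = 2 + 19 = 21)
j(M) = 4*M² (j(M) = (2*M)*(2*M) = 4*M²)
R(v) = (1764 + v)*(411/163 + v) (R(v) = (v - 411/(-163))*(v + 4*21²) = (v - 411*(-1/163))*(v + 4*441) = (v + 411/163)*(v + 1764) = (411/163 + v)*(1764 + v) = (1764 + v)*(411/163 + v))
(3793 - 157481)/(-140659 - 190242) + R(-121) = (3793 - 157481)/(-140659 - 190242) + (725004/163 + (-121)² + (287943/163)*(-121)) = -153688/(-330901) + (725004/163 + 14641 - 34841103/163) = -153688*(-1/330901) - 31729616/163 = 153688/330901 - 31729616/163 = -10499336612872/53936863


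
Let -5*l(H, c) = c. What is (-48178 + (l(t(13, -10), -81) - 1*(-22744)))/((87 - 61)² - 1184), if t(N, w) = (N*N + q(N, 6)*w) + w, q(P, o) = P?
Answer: 127089/2540 ≈ 50.035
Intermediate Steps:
t(N, w) = w + N² + N*w (t(N, w) = (N*N + N*w) + w = (N² + N*w) + w = w + N² + N*w)
l(H, c) = -c/5
(-48178 + (l(t(13, -10), -81) - 1*(-22744)))/((87 - 61)² - 1184) = (-48178 + (-⅕*(-81) - 1*(-22744)))/((87 - 61)² - 1184) = (-48178 + (81/5 + 22744))/(26² - 1184) = (-48178 + 113801/5)/(676 - 1184) = -127089/5/(-508) = -127089/5*(-1/508) = 127089/2540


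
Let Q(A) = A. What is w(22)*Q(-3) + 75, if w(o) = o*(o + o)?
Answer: -2829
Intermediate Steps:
w(o) = 2*o**2 (w(o) = o*(2*o) = 2*o**2)
w(22)*Q(-3) + 75 = (2*22**2)*(-3) + 75 = (2*484)*(-3) + 75 = 968*(-3) + 75 = -2904 + 75 = -2829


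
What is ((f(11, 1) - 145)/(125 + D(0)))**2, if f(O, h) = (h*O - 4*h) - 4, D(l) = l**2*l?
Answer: 20164/15625 ≈ 1.2905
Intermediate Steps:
D(l) = l**3
f(O, h) = -4 - 4*h + O*h (f(O, h) = (O*h - 4*h) - 4 = (-4*h + O*h) - 4 = -4 - 4*h + O*h)
((f(11, 1) - 145)/(125 + D(0)))**2 = (((-4 - 4*1 + 11*1) - 145)/(125 + 0**3))**2 = (((-4 - 4 + 11) - 145)/(125 + 0))**2 = ((3 - 145)/125)**2 = (-142*1/125)**2 = (-142/125)**2 = 20164/15625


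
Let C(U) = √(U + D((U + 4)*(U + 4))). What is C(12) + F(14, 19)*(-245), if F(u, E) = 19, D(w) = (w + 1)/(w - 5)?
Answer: -4655 + √820519/251 ≈ -4651.4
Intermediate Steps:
D(w) = (1 + w)/(-5 + w)
C(U) = √(U + (1 + (4 + U)²)/(-5 + (4 + U)²)) (C(U) = √(U + (1 + (U + 4)*(U + 4))/(-5 + (U + 4)*(U + 4))) = √(U + (1 + (4 + U)*(4 + U))/(-5 + (4 + U)*(4 + U))) = √(U + (1 + (4 + U)²)/(-5 + (4 + U)²)))
C(12) + F(14, 19)*(-245) = √((1 + (4 + 12)² + 12*(-5 + (4 + 12)²))/(-5 + (4 + 12)²)) + 19*(-245) = √((1 + 16² + 12*(-5 + 16²))/(-5 + 16²)) - 4655 = √((1 + 256 + 12*(-5 + 256))/(-5 + 256)) - 4655 = √((1 + 256 + 12*251)/251) - 4655 = √((1 + 256 + 3012)/251) - 4655 = √((1/251)*3269) - 4655 = √(3269/251) - 4655 = √820519/251 - 4655 = -4655 + √820519/251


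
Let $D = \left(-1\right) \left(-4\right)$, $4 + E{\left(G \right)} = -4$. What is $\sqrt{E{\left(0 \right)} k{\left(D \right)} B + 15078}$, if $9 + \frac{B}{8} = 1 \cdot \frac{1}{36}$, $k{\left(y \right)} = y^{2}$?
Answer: $\frac{\sqrt{218390}}{3} \approx 155.77$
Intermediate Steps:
$E{\left(G \right)} = -8$ ($E{\left(G \right)} = -4 - 4 = -8$)
$D = 4$
$B = - \frac{646}{9}$ ($B = -72 + 8 \cdot 1 \cdot \frac{1}{36} = -72 + 8 \cdot \frac{1}{36} = -72 + \frac{2}{9} = - \frac{646}{9} \approx -71.778$)
$\sqrt{E{\left(0 \right)} k{\left(D \right)} B + 15078} = \sqrt{- 8 \cdot 4^{2} \left(- \frac{646}{9}\right) + 15078} = \sqrt{\left(-8\right) 16 \left(- \frac{646}{9}\right) + 15078} = \sqrt{\left(-128\right) \left(- \frac{646}{9}\right) + 15078} = \sqrt{\frac{82688}{9} + 15078} = \sqrt{\frac{218390}{9}} = \frac{\sqrt{218390}}{3}$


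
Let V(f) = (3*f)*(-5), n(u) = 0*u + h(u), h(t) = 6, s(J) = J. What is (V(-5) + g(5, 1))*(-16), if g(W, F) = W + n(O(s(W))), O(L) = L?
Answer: -1376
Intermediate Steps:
n(u) = 6 (n(u) = 0*u + 6 = 0 + 6 = 6)
V(f) = -15*f
g(W, F) = 6 + W (g(W, F) = W + 6 = 6 + W)
(V(-5) + g(5, 1))*(-16) = (-15*(-5) + (6 + 5))*(-16) = (75 + 11)*(-16) = 86*(-16) = -1376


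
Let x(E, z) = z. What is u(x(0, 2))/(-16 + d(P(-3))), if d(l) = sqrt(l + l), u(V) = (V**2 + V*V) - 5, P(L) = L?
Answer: -24/131 - 3*I*sqrt(6)/262 ≈ -0.18321 - 0.028048*I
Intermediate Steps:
u(V) = -5 + 2*V**2 (u(V) = (V**2 + V**2) - 5 = 2*V**2 - 5 = -5 + 2*V**2)
d(l) = sqrt(2)*sqrt(l) (d(l) = sqrt(2*l) = sqrt(2)*sqrt(l))
u(x(0, 2))/(-16 + d(P(-3))) = (-5 + 2*2**2)/(-16 + sqrt(2)*sqrt(-3)) = (-5 + 2*4)/(-16 + sqrt(2)*(I*sqrt(3))) = (-5 + 8)/(-16 + I*sqrt(6)) = 3/(-16 + I*sqrt(6))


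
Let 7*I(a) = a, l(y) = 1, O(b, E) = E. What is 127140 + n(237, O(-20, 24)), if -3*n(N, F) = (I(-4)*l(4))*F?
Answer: 890012/7 ≈ 1.2714e+5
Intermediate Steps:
I(a) = a/7
n(N, F) = 4*F/21 (n(N, F) = -((⅐)*(-4))*1*F/3 = -(-4/7*1)*F/3 = -(-4)*F/21 = 4*F/21)
127140 + n(237, O(-20, 24)) = 127140 + (4/21)*24 = 127140 + 32/7 = 890012/7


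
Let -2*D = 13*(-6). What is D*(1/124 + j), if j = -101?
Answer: -488397/124 ≈ -3938.7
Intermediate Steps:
D = 39 (D = -13*(-6)/2 = -½*(-78) = 39)
D*(1/124 + j) = 39*(1/124 - 101) = 39*(-12523/124) = -488397/124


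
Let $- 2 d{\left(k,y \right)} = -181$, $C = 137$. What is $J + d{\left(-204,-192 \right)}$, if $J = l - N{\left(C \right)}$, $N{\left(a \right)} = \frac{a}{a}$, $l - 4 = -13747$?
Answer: $- \frac{27307}{2} \approx -13654.0$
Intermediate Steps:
$d{\left(k,y \right)} = \frac{181}{2}$ ($d{\left(k,y \right)} = \left(- \frac{1}{2}\right) \left(-181\right) = \frac{181}{2}$)
$l = -13743$ ($l = 4 - 13747 = -13743$)
$N{\left(a \right)} = 1$
$J = -13744$ ($J = -13743 - 1 = -13744$)
$J + d{\left(-204,-192 \right)} = -13744 + \frac{181}{2} = - \frac{27307}{2}$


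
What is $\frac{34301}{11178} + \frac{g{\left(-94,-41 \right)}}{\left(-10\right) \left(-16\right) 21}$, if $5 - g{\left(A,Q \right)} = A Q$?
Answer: $\frac{12037873}{6259680} \approx 1.9231$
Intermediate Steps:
$g{\left(A,Q \right)} = 5 - A Q$
$\frac{34301}{11178} + \frac{g{\left(-94,-41 \right)}}{\left(-10\right) \left(-16\right) 21} = \frac{34301}{11178} + \frac{5 - \left(-94\right) \left(-41\right)}{\left(-10\right) \left(-16\right) 21} = 34301 \cdot \frac{1}{11178} + \frac{5 - 3854}{160 \cdot 21} = \frac{34301}{11178} - \frac{3849}{3360} = \frac{34301}{11178} - \frac{1283}{1120} = \frac{12037873}{6259680}$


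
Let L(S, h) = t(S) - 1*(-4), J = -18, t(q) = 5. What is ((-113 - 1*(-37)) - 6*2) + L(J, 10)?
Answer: -79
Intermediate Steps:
L(S, h) = 9 (L(S, h) = 5 - 1*(-4) = 5 + 4 = 9)
((-113 - 1*(-37)) - 6*2) + L(J, 10) = ((-113 - 1*(-37)) - 6*2) + 9 = ((-113 + 37) - 1*12) + 9 = (-76 - 12) + 9 = -88 + 9 = -79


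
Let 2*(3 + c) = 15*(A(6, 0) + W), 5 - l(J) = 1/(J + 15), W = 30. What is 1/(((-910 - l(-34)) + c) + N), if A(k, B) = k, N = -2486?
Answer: -19/59547 ≈ -0.00031908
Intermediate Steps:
l(J) = 5 - 1/(15 + J) (l(J) = 5 - 1/(J + 15) = 5 - 1/(15 + J))
c = 267 (c = -3 + (15*(6 + 30))/2 = -3 + (15*36)/2 = -3 + (½)*540 = -3 + 270 = 267)
1/(((-910 - l(-34)) + c) + N) = 1/(((-910 - (74 + 5*(-34))/(15 - 34)) + 267) - 2486) = 1/(((-910 - (74 - 170)/(-19)) + 267) - 2486) = 1/(((-910 - (-1)*(-96)/19) + 267) - 2486) = 1/(((-910 - 1*96/19) + 267) - 2486) = 1/(((-910 - 96/19) + 267) - 2486) = 1/((-17386/19 + 267) - 2486) = 1/(-12313/19 - 2486) = 1/(-59547/19) = -19/59547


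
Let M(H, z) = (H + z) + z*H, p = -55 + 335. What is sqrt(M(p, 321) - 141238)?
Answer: I*sqrt(50757) ≈ 225.29*I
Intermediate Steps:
p = 280
M(H, z) = H + z + H*z (M(H, z) = (H + z) + H*z = H + z + H*z)
sqrt(M(p, 321) - 141238) = sqrt((280 + 321 + 280*321) - 141238) = sqrt((280 + 321 + 89880) - 141238) = sqrt(90481 - 141238) = sqrt(-50757) = I*sqrt(50757)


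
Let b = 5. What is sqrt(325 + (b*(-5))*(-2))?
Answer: 5*sqrt(15) ≈ 19.365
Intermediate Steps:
sqrt(325 + (b*(-5))*(-2)) = sqrt(325 + (5*(-5))*(-2)) = sqrt(325 - 25*(-2)) = sqrt(325 + 50) = sqrt(375) = 5*sqrt(15)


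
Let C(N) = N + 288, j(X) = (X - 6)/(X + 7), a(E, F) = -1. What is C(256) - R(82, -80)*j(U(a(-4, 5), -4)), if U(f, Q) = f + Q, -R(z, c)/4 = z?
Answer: -1260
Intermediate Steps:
R(z, c) = -4*z
U(f, Q) = Q + f
j(X) = (-6 + X)/(7 + X)
C(N) = 288 + N
C(256) - R(82, -80)*j(U(a(-4, 5), -4)) = (288 + 256) - (-4*82)*(-6 + (-4 - 1))/(7 + (-4 - 1)) = 544 - (-328)*(-6 - 5)/(7 - 5) = 544 - (-328)*-11/2 = 544 - (-328)*(½)*(-11) = 544 - (-328)*(-11)/2 = 544 - 1*1804 = 544 - 1804 = -1260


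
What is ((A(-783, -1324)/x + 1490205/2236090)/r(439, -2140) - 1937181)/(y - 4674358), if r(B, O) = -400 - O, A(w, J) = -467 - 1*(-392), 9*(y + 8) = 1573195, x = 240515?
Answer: 217536502264436774421/505280596080093128680 ≈ 0.43053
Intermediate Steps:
y = 1573123/9 (y = -8 + (1/9)*1573195 = -8 + 1573195/9 = 1573123/9 ≈ 1.7479e+5)
A(w, J) = -75 (A(w, J) = -467 + 392 = -75)
((A(-783, -1324)/x + 1490205/2236090)/r(439, -2140) - 1937181)/(y - 4674358) = ((-75/240515 + 1490205/2236090)/(-400 - 1*(-2140)) - 1937181)/(1573123/9 - 4674358) = ((-75*1/240515 + 1490205*(1/2236090))/(-400 + 2140) - 1937181)/(-40496099/9) = ((-15/48103 + 298041/447218)/1740 - 1937181)*(-9/40496099) = ((14329957953/21512527454)*(1/1740) - 1937181)*(-9/40496099) = (4776652651/12477265923320 - 1937181)*(-9/40496099) = -24170722473826308269/12477265923320*(-9/40496099) = 217536502264436774421/505280596080093128680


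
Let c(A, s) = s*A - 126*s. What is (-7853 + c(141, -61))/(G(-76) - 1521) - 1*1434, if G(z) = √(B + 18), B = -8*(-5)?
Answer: -3304055094/2313383 + 8768*√58/2313383 ≈ -1428.2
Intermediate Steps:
B = 40
c(A, s) = -126*s + A*s (c(A, s) = A*s - 126*s = -126*s + A*s)
G(z) = √58 (G(z) = √(40 + 18) = √58)
(-7853 + c(141, -61))/(G(-76) - 1521) - 1*1434 = (-7853 - 61*(-126 + 141))/(√58 - 1521) - 1*1434 = (-7853 - 61*15)/(-1521 + √58) - 1434 = (-7853 - 915)/(-1521 + √58) - 1434 = -8768/(-1521 + √58) - 1434 = -1434 - 8768/(-1521 + √58)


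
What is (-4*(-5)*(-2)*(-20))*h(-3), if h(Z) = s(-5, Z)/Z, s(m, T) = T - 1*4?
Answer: 5600/3 ≈ 1866.7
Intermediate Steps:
s(m, T) = -4 + T (s(m, T) = T - 4 = -4 + T)
h(Z) = (-4 + Z)/Z
(-4*(-5)*(-2)*(-20))*h(-3) = (-4*(-5)*(-2)*(-20))*((-4 - 3)/(-3)) = (-(-20)*(-2)*(-20))*(-⅓*(-7)) = (-1*40*(-20))*(7/3) = -40*(-20)*(7/3) = 800*(7/3) = 5600/3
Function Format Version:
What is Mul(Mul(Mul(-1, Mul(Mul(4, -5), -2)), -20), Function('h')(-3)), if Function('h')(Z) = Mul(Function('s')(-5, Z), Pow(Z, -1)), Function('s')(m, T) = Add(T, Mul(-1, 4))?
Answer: Rational(5600, 3) ≈ 1866.7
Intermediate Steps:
Function('s')(m, T) = Add(-4, T) (Function('s')(m, T) = Add(T, -4) = Add(-4, T))
Function('h')(Z) = Mul(Pow(Z, -1), Add(-4, Z)) (Function('h')(Z) = Mul(Add(-4, Z), Pow(Z, -1)) = Mul(Pow(Z, -1), Add(-4, Z)))
Mul(Mul(Mul(-1, Mul(Mul(4, -5), -2)), -20), Function('h')(-3)) = Mul(Mul(Mul(-1, Mul(Mul(4, -5), -2)), -20), Mul(Pow(-3, -1), Add(-4, -3))) = Mul(Mul(Mul(-1, Mul(-20, -2)), -20), Mul(Rational(-1, 3), -7)) = Mul(Mul(Mul(-1, 40), -20), Rational(7, 3)) = Mul(Mul(-40, -20), Rational(7, 3)) = Mul(800, Rational(7, 3)) = Rational(5600, 3)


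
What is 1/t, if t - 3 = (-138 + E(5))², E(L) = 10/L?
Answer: 1/18499 ≈ 5.4057e-5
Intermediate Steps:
t = 18499 (t = 3 + (-138 + 10/5)² = 3 + (-138 + 10*(⅕))² = 3 + (-138 + 2)² = 3 + (-136)² = 3 + 18496 = 18499)
1/t = 1/18499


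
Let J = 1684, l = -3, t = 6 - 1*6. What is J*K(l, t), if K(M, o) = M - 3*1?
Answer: -10104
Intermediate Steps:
t = 0 (t = 6 - 6 = 0)
K(M, o) = -3 + M (K(M, o) = M - 3 = -3 + M)
J*K(l, t) = 1684*(-3 - 3) = 1684*(-6) = -10104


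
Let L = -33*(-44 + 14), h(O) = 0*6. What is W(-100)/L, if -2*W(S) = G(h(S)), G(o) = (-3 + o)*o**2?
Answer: 0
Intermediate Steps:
h(O) = 0
G(o) = o**2*(-3 + o)
W(S) = 0 (W(S) = -0**2*(-3 + 0)/2 = -0*(-3) = -1/2*0 = 0)
L = 990 (L = -33*(-30) = 990)
W(-100)/L = 0/990 = 0*(1/990) = 0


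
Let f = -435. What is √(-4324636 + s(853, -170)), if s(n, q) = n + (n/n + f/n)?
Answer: I*√3146023068293/853 ≈ 2079.4*I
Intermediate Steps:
s(n, q) = 1 + n - 435/n (s(n, q) = n + (n/n - 435/n) = n + (1 - 435/n) = 1 + n - 435/n)
√(-4324636 + s(853, -170)) = √(-4324636 + (1 + 853 - 435/853)) = √(-4324636 + 728027/853) = √(-3688186481/853) = I*√3146023068293/853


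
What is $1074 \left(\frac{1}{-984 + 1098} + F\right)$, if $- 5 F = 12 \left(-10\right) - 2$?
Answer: $\frac{2490427}{95} \approx 26215.0$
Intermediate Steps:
$F = \frac{122}{5}$ ($F = - \frac{12 \left(-10\right) - 2}{5} = - \frac{-120 - 2}{5} = \left(- \frac{1}{5}\right) \left(-122\right) = \frac{122}{5} \approx 24.4$)
$1074 \left(\frac{1}{-984 + 1098} + F\right) = 1074 \left(\frac{1}{-984 + 1098} + \frac{122}{5}\right) = 1074 \left(\frac{1}{114} + \frac{122}{5}\right) = 1074 \cdot \frac{13913}{570} = \frac{2490427}{95}$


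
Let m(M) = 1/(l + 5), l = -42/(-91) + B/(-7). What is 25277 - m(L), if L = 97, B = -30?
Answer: 22420608/887 ≈ 25277.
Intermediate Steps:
l = 432/91 (l = -42/(-91) - 30/(-7) = -42*(-1/91) - 30*(-1/7) = 6/13 + 30/7 = 432/91 ≈ 4.7473)
m(M) = 91/887 (m(M) = 1/(432/91 + 5) = 1/(887/91) = 91/887)
25277 - m(L) = 25277 - 1*91/887 = 25277 - 91/887 = 22420608/887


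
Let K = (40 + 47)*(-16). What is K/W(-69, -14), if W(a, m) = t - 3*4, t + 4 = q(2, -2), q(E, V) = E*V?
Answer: 348/5 ≈ 69.600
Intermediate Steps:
t = -8 (t = -4 + 2*(-2) = -4 - 4 = -8)
K = -1392 (K = 87*(-16) = -1392)
W(a, m) = -20 (W(a, m) = -8 - 3*4 = -8 - 12 = -20)
K/W(-69, -14) = -1392/(-20) = -1392*(-1/20) = 348/5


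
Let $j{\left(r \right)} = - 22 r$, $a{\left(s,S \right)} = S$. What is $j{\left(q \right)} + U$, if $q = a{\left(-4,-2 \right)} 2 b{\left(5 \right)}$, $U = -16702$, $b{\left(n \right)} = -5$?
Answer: $-17142$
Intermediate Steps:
$q = 20$ ($q = \left(-2\right) 2 \left(-5\right) = \left(-4\right) \left(-5\right) = 20$)
$j{\left(q \right)} + U = \left(-22\right) 20 - 16702 = -440 - 16702 = -17142$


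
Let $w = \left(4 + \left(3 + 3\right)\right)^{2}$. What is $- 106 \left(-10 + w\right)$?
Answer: $-9540$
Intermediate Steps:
$w = 100$ ($w = \left(4 + 6\right)^{2} = 10^{2} = 100$)
$- 106 \left(-10 + w\right) = - 106 \left(-10 + 100\right) = \left(-106\right) 90 = -9540$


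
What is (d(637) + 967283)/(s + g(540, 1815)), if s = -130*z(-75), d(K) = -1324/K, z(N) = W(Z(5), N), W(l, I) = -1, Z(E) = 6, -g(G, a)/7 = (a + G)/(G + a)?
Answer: 616157947/78351 ≈ 7864.1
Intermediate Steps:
g(G, a) = -7 (g(G, a) = -7*(a + G)/(G + a) = -7*(G + a)/(G + a) = -7*1 = -7)
z(N) = -1
s = 130 (s = -130*(-1) = 130)
(d(637) + 967283)/(s + g(540, 1815)) = (-1324/637 + 967283)/(130 - 7) = (-1324*1/637 + 967283)/123 = (-1324/637 + 967283)*(1/123) = (616157947/637)*(1/123) = 616157947/78351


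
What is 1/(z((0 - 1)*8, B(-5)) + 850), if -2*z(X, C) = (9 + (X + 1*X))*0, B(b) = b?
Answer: 1/850 ≈ 0.0011765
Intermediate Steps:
z(X, C) = 0 (z(X, C) = -(9 + (X + 1*X))*0/2 = -(9 + (X + X))*0/2 = -(9 + 2*X)*0/2 = -½*0 = 0)
1/(z((0 - 1)*8, B(-5)) + 850) = 1/(0 + 850) = 1/850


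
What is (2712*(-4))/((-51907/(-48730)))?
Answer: -528623040/51907 ≈ -10184.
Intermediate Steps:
(2712*(-4))/((-51907/(-48730))) = -10848/((-51907*(-1/48730))) = -10848/51907/48730 = -10848*48730/51907 = -528623040/51907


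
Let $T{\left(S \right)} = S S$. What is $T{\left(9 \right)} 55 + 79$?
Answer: $4534$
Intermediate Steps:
$T{\left(S \right)} = S^{2}$
$T{\left(9 \right)} 55 + 79 = 9^{2} \cdot 55 + 79 = 81 \cdot 55 + 79 = 4455 + 79 = 4534$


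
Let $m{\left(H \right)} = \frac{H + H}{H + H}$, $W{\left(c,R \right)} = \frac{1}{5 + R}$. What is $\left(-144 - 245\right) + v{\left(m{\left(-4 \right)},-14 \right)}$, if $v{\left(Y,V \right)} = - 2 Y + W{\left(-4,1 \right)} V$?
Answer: $- \frac{1180}{3} \approx -393.33$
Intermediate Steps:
$m{\left(H \right)} = 1$ ($m{\left(H \right)} = \frac{2 H}{2 H} = 2 H \frac{1}{2 H} = 1$)
$v{\left(Y,V \right)} = - 2 Y + \frac{V}{6}$ ($v{\left(Y,V \right)} = - 2 Y + \frac{V}{5 + 1} = - 2 Y + \frac{V}{6}$)
$\left(-144 - 245\right) + v{\left(m{\left(-4 \right)},-14 \right)} = \left(-144 - 245\right) + \left(\left(-2\right) 1 + \frac{1}{6} \left(-14\right)\right) = -389 - \frac{13}{3} = - \frac{1180}{3}$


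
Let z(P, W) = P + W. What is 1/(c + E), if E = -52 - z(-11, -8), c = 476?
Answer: 1/443 ≈ 0.0022573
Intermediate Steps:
E = -33 (E = -52 - (-11 - 8) = -52 - 1*(-19) = -52 + 19 = -33)
1/(c + E) = 1/(476 - 33) = 1/443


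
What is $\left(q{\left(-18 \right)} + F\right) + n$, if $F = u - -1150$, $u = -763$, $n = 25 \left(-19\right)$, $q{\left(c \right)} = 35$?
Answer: $-53$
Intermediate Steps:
$n = -475$
$F = 387$ ($F = -763 - -1150 = -763 + 1150 = 387$)
$\left(q{\left(-18 \right)} + F\right) + n = \left(35 + 387\right) - 475 = 422 - 475 = -53$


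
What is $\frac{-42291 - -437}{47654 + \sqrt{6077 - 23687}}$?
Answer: $- \frac{997255258}{1135460663} + \frac{20927 i \sqrt{17610}}{1135460663} \approx -0.87828 + 0.0024458 i$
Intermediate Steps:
$\frac{-42291 - -437}{47654 + \sqrt{6077 - 23687}} = \frac{-42291 + \left(465 - 28\right)}{47654 + \sqrt{-17610}} = \frac{-42291 + 437}{47654 + i \sqrt{17610}} = - \frac{41854}{47654 + i \sqrt{17610}}$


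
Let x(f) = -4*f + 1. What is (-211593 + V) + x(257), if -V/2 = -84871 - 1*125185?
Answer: 207492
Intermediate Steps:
x(f) = 1 - 4*f
V = 420112 (V = -2*(-84871 - 1*125185) = -2*(-84871 - 125185) = -2*(-210056) = 420112)
(-211593 + V) + x(257) = (-211593 + 420112) + (1 - 4*257) = 208519 + (1 - 1028) = 208519 - 1027 = 207492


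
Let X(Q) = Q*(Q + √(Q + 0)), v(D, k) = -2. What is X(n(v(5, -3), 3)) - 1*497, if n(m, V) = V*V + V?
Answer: -353 + 24*√3 ≈ -311.43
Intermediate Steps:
n(m, V) = V + V² (n(m, V) = V² + V = V + V²)
X(Q) = Q*(Q + √Q)
X(n(v(5, -3), 3)) - 1*497 = ((3*(1 + 3))² + (3*(1 + 3))^(3/2)) - 1*497 = ((3*4)² + (3*4)^(3/2)) - 497 = (12² + 12^(3/2)) - 497 = (144 + 24*√3) - 497 = -353 + 24*√3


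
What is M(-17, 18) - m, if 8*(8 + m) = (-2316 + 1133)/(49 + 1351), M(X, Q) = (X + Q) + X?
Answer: -12631/1600 ≈ -7.8944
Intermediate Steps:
M(X, Q) = Q + 2*X (M(X, Q) = (Q + X) + X = Q + 2*X)
m = -12969/1600 (m = -8 + ((-2316 + 1133)/(49 + 1351))/8 = -8 + (-1183/1400)/8 = -8 + (-1183*1/1400)/8 = -8 + (1/8)*(-169/200) = -8 - 169/1600 = -12969/1600 ≈ -8.1056)
M(-17, 18) - m = (18 + 2*(-17)) - 1*(-12969/1600) = (18 - 34) + 12969/1600 = -16 + 12969/1600 = -12631/1600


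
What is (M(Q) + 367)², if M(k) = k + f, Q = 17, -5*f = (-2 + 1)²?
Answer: 3682561/25 ≈ 1.4730e+5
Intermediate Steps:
f = -⅕ (f = -(-2 + 1)²/5 = -⅕*(-1)² = -⅕*1 = -⅕ ≈ -0.20000)
M(k) = -⅕ + k (M(k) = k - ⅕ = -⅕ + k)
(M(Q) + 367)² = ((-⅕ + 17) + 367)² = (84/5 + 367)² = (1919/5)² = 3682561/25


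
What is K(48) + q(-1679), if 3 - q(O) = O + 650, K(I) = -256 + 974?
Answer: 1750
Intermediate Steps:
K(I) = 718
q(O) = -647 - O (q(O) = 3 - (O + 650) = 3 - (650 + O) = 3 + (-650 - O) = -647 - O)
K(48) + q(-1679) = 718 + (-647 - 1*(-1679)) = 718 + (-647 + 1679) = 718 + 1032 = 1750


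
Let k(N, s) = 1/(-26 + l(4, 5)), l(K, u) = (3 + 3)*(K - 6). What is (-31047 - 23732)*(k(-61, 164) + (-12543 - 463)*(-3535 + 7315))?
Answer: 102337133068139/38 ≈ 2.6931e+12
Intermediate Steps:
l(K, u) = -36 + 6*K (l(K, u) = 6*(-6 + K) = -36 + 6*K)
k(N, s) = -1/38 (k(N, s) = 1/(-26 + (-36 + 6*4)) = 1/(-26 + (-36 + 24)) = 1/(-26 - 12) = 1/(-38) = -1/38)
(-31047 - 23732)*(k(-61, 164) + (-12543 - 463)*(-3535 + 7315)) = (-31047 - 23732)*(-1/38 + (-12543 - 463)*(-3535 + 7315)) = -54779*(-1/38 - 13006*3780) = -54779*(-1/38 - 49162680) = -54779*(-1868181841/38) = 102337133068139/38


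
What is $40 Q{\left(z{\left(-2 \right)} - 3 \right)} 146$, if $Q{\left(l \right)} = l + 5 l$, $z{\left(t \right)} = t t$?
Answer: $35040$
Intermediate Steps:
$z{\left(t \right)} = t^{2}$
$Q{\left(l \right)} = 6 l$
$40 Q{\left(z{\left(-2 \right)} - 3 \right)} 146 = 40 \cdot 6 \left(\left(-2\right)^{2} - 3\right) 146 = 40 \cdot 6 \left(4 - 3\right) 146 = 40 \cdot 6 \cdot 1 \cdot 146 = 40 \cdot 6 \cdot 146 = 240 \cdot 146 = 35040$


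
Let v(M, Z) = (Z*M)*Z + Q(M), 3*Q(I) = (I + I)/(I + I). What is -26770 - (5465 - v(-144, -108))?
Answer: -5135552/3 ≈ -1.7119e+6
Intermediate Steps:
Q(I) = ⅓ (Q(I) = ((I + I)/(I + I))/3 = ((2*I)/((2*I)))/3 = ((2*I)*(1/(2*I)))/3 = (⅓)*1 = ⅓)
v(M, Z) = ⅓ + M*Z² (v(M, Z) = (Z*M)*Z + ⅓ = (M*Z)*Z + ⅓ = M*Z² + ⅓ = ⅓ + M*Z²)
-26770 - (5465 - v(-144, -108)) = -26770 - (5465 - (⅓ - 144*(-108)²)) = -26770 - (5465 - (⅓ - 144*11664)) = -26770 - (5465 - (⅓ - 1679616)) = -26770 - (5465 - 1*(-5038847/3)) = -26770 - (5465 + 5038847/3) = -26770 - 1*5055242/3 = -26770 - 5055242/3 = -5135552/3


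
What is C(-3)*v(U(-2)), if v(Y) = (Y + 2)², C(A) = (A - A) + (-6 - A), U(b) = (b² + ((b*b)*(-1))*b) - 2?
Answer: -432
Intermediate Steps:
U(b) = -2 + b² - b³ (U(b) = (b² + (b²*(-1))*b) - 2 = (b² + (-b²)*b) - 2 = (b² - b³) - 2 = -2 + b² - b³)
C(A) = -6 - A (C(A) = 0 + (-6 - A) = -6 - A)
v(Y) = (2 + Y)²
C(-3)*v(U(-2)) = (-6 - 1*(-3))*(2 + (-2 + (-2)² - 1*(-2)³))² = (-6 + 3)*(2 + (-2 + 4 - 1*(-8)))² = -3*(2 + (-2 + 4 + 8))² = -3*(2 + 10)² = -3*12² = -3*144 = -432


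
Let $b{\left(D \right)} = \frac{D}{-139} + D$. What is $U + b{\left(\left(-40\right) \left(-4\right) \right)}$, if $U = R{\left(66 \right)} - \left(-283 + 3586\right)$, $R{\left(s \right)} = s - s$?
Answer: $- \frac{437037}{139} \approx -3144.2$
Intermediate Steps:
$R{\left(s \right)} = 0$
$b{\left(D \right)} = \frac{138 D}{139}$ ($b{\left(D \right)} = - \frac{D}{139} + D = \frac{138 D}{139}$)
$U = -3303$ ($U = 0 - \left(-283 + 3586\right) = 0 - 3303 = -3303$)
$U + b{\left(\left(-40\right) \left(-4\right) \right)} = -3303 + \frac{138 \left(\left(-40\right) \left(-4\right)\right)}{139} = -3303 + \frac{138}{139} \cdot 160 = -3303 + \frac{22080}{139} = - \frac{437037}{139}$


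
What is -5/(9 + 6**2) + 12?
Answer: 107/9 ≈ 11.889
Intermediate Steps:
-5/(9 + 6**2) + 12 = -5/(9 + 36) + 12 = -5/45 + 12 = -5*1/45 + 12 = -1/9 + 12 = 107/9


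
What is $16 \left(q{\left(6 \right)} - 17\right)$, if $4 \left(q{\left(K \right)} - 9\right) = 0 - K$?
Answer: $-152$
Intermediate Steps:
$q{\left(K \right)} = 9 - \frac{K}{4}$ ($q{\left(K \right)} = 9 + \frac{0 - K}{4} = 9 + \frac{\left(-1\right) K}{4} = 9 - \frac{K}{4}$)
$16 \left(q{\left(6 \right)} - 17\right) = 16 \left(\left(9 - \frac{3}{2}\right) - 17\right) = 16 \left(\frac{15}{2} - 17\right) = 16 \left(- \frac{19}{2}\right) = -152$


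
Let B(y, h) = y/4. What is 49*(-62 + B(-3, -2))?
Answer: -12299/4 ≈ -3074.8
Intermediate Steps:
B(y, h) = y/4 (B(y, h) = y*(¼) = y/4)
49*(-62 + B(-3, -2)) = 49*(-62 + (¼)*(-3)) = 49*(-62 - ¾) = 49*(-251/4) = -12299/4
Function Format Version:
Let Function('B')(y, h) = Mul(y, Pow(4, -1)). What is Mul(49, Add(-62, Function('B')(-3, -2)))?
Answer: Rational(-12299, 4) ≈ -3074.8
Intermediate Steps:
Function('B')(y, h) = Mul(Rational(1, 4), y) (Function('B')(y, h) = Mul(y, Rational(1, 4)) = Mul(Rational(1, 4), y))
Mul(49, Add(-62, Function('B')(-3, -2))) = Mul(49, Add(-62, Mul(Rational(1, 4), -3))) = Mul(49, Add(-62, Rational(-3, 4))) = Mul(49, Rational(-251, 4)) = Rational(-12299, 4)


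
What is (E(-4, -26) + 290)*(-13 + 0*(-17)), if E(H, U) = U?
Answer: -3432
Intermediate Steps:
(E(-4, -26) + 290)*(-13 + 0*(-17)) = (-26 + 290)*(-13 + 0*(-17)) = 264*(-13 + 0) = 264*(-13) = -3432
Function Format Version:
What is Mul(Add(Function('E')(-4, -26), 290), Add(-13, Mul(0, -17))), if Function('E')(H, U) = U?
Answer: -3432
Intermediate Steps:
Mul(Add(Function('E')(-4, -26), 290), Add(-13, Mul(0, -17))) = Mul(Add(-26, 290), Add(-13, Mul(0, -17))) = Mul(264, Add(-13, 0)) = Mul(264, -13) = -3432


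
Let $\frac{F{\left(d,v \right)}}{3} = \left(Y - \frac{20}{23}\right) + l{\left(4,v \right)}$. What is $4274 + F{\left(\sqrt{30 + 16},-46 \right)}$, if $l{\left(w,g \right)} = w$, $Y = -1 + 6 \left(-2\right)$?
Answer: $\frac{97621}{23} \approx 4244.4$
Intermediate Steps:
$Y = -13$ ($Y = -1 - 12 = -13$)
$F{\left(d,v \right)} = - \frac{681}{23}$ ($F{\left(d,v \right)} = 3 \left(\left(-13 - \frac{20}{23}\right) + 4\right) = 3 \left(- \frac{319}{23} + 4\right) = 3 \left(- \frac{227}{23}\right) = - \frac{681}{23}$)
$4274 + F{\left(\sqrt{30 + 16},-46 \right)} = 4274 - \frac{681}{23} = \frac{97621}{23}$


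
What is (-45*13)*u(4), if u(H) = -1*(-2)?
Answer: -1170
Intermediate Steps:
u(H) = 2
(-45*13)*u(4) = -45*13*2 = -585*2 = -1170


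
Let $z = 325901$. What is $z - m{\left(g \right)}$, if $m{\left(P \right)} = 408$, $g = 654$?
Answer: $325493$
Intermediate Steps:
$z - m{\left(g \right)} = 325901 - 408 = 325493$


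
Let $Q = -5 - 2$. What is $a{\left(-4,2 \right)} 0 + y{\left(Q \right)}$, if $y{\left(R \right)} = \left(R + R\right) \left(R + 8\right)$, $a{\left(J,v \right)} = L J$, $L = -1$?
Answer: $-14$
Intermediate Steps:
$a{\left(J,v \right)} = - J$
$Q = -7$
$y{\left(R \right)} = 2 R \left(8 + R\right)$
$a{\left(-4,2 \right)} 0 + y{\left(Q \right)} = \left(-1\right) \left(-4\right) 0 + 2 \left(-7\right) \left(8 - 7\right) = 4 \cdot 0 + 2 \left(-7\right) 1 = 0 - 14 = -14$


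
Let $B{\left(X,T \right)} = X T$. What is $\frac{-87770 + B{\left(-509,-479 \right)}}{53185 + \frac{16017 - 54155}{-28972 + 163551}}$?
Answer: $\frac{20999841739}{7157545977} \approx 2.9339$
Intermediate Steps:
$B{\left(X,T \right)} = T X$
$\frac{-87770 + B{\left(-509,-479 \right)}}{53185 + \frac{16017 - 54155}{-28972 + 163551}} = \frac{-87770 - -243811}{53185 + \frac{16017 - 54155}{-28972 + 163551}} = \frac{-87770 + 243811}{53185 - \frac{38138}{134579}} = \frac{156041}{53185 - \frac{38138}{134579}} = \frac{156041}{\frac{7157545977}{134579}} = 156041 \cdot \frac{134579}{7157545977} = \frac{20999841739}{7157545977}$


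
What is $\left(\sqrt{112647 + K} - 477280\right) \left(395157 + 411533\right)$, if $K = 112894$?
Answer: $-385017003200 + 806690 \sqrt{225541} \approx -3.8463 \cdot 10^{11}$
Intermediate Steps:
$\left(\sqrt{112647 + K} - 477280\right) \left(395157 + 411533\right) = \left(\sqrt{112647 + 112894} - 477280\right) \left(395157 + 411533\right) = \left(\sqrt{225541} - 477280\right) 806690 = \left(-477280 + \sqrt{225541}\right) 806690 = -385017003200 + 806690 \sqrt{225541}$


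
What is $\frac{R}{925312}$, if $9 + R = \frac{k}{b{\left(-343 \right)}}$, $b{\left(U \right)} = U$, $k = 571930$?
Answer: $- \frac{575017}{317382016} \approx -0.0018118$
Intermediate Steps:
$R = - \frac{575017}{343}$ ($R = -9 + \frac{571930}{-343} = -9 + 571930 \left(- \frac{1}{343}\right) = -9 - \frac{571930}{343} = - \frac{575017}{343} \approx -1676.4$)
$\frac{R}{925312} = - \frac{575017}{343 \cdot 925312} = \left(- \frac{575017}{343}\right) \frac{1}{925312} = - \frac{575017}{317382016}$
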